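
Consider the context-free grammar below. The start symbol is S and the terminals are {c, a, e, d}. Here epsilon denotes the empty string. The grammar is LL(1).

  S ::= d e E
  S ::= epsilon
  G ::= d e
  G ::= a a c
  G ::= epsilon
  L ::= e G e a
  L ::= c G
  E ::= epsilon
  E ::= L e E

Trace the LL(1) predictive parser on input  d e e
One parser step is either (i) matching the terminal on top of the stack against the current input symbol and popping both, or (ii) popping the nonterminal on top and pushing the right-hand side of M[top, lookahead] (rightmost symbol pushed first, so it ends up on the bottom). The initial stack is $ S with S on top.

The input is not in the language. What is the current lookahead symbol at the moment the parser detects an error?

     Stack          Input    Action
  1  $ S            d e e $  expand S ::= d e E
  2  $ E e d        d e e $  match d
  3  $ E e          e e $    match e
  4  $ E            e $      expand E ::= L e E
  5  $ E e L        e $      expand L ::= e G e a
  6  $ E e a e G e  e $      match e
  7  $ E e a e G    $        error: M[G, $] is empty

$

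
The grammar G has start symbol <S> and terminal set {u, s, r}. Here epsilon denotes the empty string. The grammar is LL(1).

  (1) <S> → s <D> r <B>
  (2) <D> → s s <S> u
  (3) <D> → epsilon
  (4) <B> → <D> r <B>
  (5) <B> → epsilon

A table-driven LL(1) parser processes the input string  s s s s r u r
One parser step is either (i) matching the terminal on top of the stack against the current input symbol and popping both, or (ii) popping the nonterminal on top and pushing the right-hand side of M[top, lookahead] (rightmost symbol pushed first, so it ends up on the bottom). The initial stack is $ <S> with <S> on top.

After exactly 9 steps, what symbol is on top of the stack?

<B>

     Stack                  Input            Action
  1  $ <S>                  s s s s r u r $  expand <S> → s <D> r <B>
  2  $ <B> r <D> s          s s s s r u r $  match s
  3  $ <B> r <D>            s s s r u r $    expand <D> → s s <S> u
  4  $ <B> r u <S> s s      s s s r u r $    match s
  5  $ <B> r u <S> s        s s r u r $      match s
  6  $ <B> r u <S>          s r u r $        expand <S> → s <D> r <B>
  7  $ <B> r u <B> r <D> s  s r u r $        match s
  8  $ <B> r u <B> r <D>    r u r $          expand <D> → epsilon
  9  $ <B> r u <B> r        r u r $          match r
Stack after step 9: $ <B> r u <B> (top = <B>).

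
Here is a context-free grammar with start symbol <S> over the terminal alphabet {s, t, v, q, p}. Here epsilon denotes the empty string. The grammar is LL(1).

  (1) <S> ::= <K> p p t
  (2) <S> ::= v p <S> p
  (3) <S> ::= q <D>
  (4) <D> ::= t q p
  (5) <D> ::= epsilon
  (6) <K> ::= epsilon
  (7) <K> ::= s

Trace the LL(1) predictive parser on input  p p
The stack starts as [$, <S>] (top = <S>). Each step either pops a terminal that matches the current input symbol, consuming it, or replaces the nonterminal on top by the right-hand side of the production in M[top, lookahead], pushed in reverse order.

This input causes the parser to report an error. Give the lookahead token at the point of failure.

$

step 1: stack=$ <S>  input=p p $  — expand <S> ::= <K> p p t
step 2: stack=$ t p p <K>  input=p p $  — expand <K> ::= epsilon
step 3: stack=$ t p p  input=p p $  — match p
step 4: stack=$ t p  input=p $  — match p
step 5: stack=$ t  input=$  — error: top is terminal t but lookahead is $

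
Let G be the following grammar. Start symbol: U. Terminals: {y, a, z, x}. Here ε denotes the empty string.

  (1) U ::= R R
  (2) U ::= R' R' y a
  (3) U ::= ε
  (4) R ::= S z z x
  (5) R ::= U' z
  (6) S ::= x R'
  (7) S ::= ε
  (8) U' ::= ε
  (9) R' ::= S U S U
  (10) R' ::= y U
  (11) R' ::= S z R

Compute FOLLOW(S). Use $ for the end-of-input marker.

{x, y, z}

FIRST(S): from S::=x R' we get {x}; from S::=ε we get {ε}. So FIRST(S) = {ε, x}.
FIRST(U'): from U'::=ε we get {ε}. So FIRST(U') = {ε}.
FIRST(R): from R::=S z z x we get {x, z}; from R::=U' z we get {z}. So FIRST(R) = {x, z}.
FIRST(U): from U::=R R we get {x, z}; from U::=R' R' y a we get {x, y, z}; from U::=ε we get {ε}. So FIRST(U) = {ε, x, y, z}.
FIRST(R'): from R'::=S U S U we get {ε, x, y, z}; from R'::=y U we get {y}; from R'::=S z R we get {x, z}. So FIRST(R') = {ε, x, y, z}.
FOLLOW(U) includes $ since U is the start symbol.
FOLLOW(U'): in R::=U' z, U' is followed by z with FIRST {z}. Thus FOLLOW(U') = {z}.
FOLLOW(U): in R'::=S U S U (occurrence 1), U is followed by S U with FIRST {ε, x, y, z}; in R'::=S U S U (occurrence 1), the suffix after U is nullable, so FOLLOW(U) ⊇ FOLLOW(R') = {x, y, z}; in R'::=S U S U (occurrence 2), the suffix after U is empty, so FOLLOW(U) ⊇ FOLLOW(R') = {x, y, z}; in R'::=y U, the suffix after U is empty, so FOLLOW(U) ⊇ FOLLOW(R') = {x, y, z}. Thus FOLLOW(U) = {$, x, y, z}.
FOLLOW(R): in U::=R R (occurrence 1), R is followed by R with FIRST {x, z}; in U::=R R (occurrence 2), the suffix after R is empty, so FOLLOW(R) ⊇ FOLLOW(U) = {$, x, y, z}; in R'::=S z R, the suffix after R is empty, so FOLLOW(R) ⊇ FOLLOW(R') = {x, y, z}. Thus FOLLOW(R) = {$, x, y, z}.
FOLLOW(S): in R::=S z z x, S is followed by z z x with FIRST {z}; in R'::=S U S U (occurrence 1), S is followed by U S U with FIRST {ε, x, y, z}; in R'::=S U S U (occurrence 1), the suffix after S is nullable, so FOLLOW(S) ⊇ FOLLOW(R') = {x, y, z}; in R'::=S U S U (occurrence 2), S is followed by U with FIRST {ε, x, y, z}; in R'::=S U S U (occurrence 2), the suffix after S is nullable, so FOLLOW(S) ⊇ FOLLOW(R') = {x, y, z}; in R'::=S z R, S is followed by z R with FIRST {z}. Thus FOLLOW(S) = {x, y, z}.
FOLLOW(R'): in U::=R' R' y a (occurrence 1), R' is followed by R' y a with FIRST {x, y, z}; in U::=R' R' y a (occurrence 2), R' is followed by y a with FIRST {y}; in S::=x R', the suffix after R' is empty, so FOLLOW(R') ⊇ FOLLOW(S) = {x, y, z}. Thus FOLLOW(R') = {x, y, z}.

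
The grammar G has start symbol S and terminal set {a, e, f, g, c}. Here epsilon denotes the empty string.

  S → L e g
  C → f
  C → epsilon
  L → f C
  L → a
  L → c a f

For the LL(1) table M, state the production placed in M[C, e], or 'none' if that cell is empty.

FIRST(C) = {epsilon, f}
FIRST(L) = {a, c, f}
FIRST(S) = {a, c, f}  (via L e g)
FOLLOW(S) includes $ since S is the start symbol.
FOLLOW(L): in S→L e g, L is followed by e g with FIRST {e}. Thus FOLLOW(L) = {e}.
FOLLOW(C): in L→f C, the suffix after C is empty, so FOLLOW(C) ⊇ FOLLOW(L) = {e}. Thus FOLLOW(C) = {e}.
For C → f: FIRST(f) = {f}, so it goes in M[C, t] for t ∈ {f}.
For C → epsilon: FIRST(epsilon) = {epsilon}, so it goes in M[C, t] for t ∈ {}; since epsilon ∈ FIRST, also for every t ∈ FOLLOW(C) = {e}.

C → epsilon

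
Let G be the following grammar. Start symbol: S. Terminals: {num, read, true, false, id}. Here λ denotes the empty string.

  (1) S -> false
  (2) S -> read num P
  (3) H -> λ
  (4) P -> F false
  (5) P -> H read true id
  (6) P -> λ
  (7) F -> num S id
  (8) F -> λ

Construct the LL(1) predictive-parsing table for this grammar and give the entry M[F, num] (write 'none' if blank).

F -> num S id

FIRST(S) = {false, read}
FIRST(H) = {λ}
FIRST(F) = {λ, num}
FIRST(P) = {λ, false, num, read}  (via F false, H read true id)
FOLLOW(S) includes $ since S is the start symbol.
FOLLOW(F): in P->F false, F is followed by false with FIRST {false}. Thus FOLLOW(F) = {false}.
For F -> num S id: FIRST(num S id) = {num}, so it goes in M[F, t] for t ∈ {num}.
For F -> λ: FIRST(λ) = {λ}, so it goes in M[F, t] for t ∈ {}; since λ ∈ FIRST, also for every t ∈ FOLLOW(F) = {false}.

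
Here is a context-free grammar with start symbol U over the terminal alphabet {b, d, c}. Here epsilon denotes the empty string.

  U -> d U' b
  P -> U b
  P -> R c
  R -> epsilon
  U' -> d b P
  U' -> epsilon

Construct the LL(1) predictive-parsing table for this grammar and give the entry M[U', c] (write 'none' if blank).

FIRST(U) = {d}
FIRST(R) = {epsilon}
FIRST(U') = {epsilon, d}
FIRST(P) = {c, d}  (via U b, R c)
FOLLOW(U) includes $ since U is the start symbol.
FOLLOW(U'): in U->d U' b, U' is followed by b with FIRST {b}. Thus FOLLOW(U') = {b}.
For U' -> d b P: FIRST(d b P) = {d}, so it goes in M[U', t] for t ∈ {d}.
For U' -> epsilon: FIRST(epsilon) = {epsilon}, so it goes in M[U', t] for t ∈ {}; since epsilon ∈ FIRST, also for every t ∈ FOLLOW(U') = {b}.
None of these place a production in M[U', c].

none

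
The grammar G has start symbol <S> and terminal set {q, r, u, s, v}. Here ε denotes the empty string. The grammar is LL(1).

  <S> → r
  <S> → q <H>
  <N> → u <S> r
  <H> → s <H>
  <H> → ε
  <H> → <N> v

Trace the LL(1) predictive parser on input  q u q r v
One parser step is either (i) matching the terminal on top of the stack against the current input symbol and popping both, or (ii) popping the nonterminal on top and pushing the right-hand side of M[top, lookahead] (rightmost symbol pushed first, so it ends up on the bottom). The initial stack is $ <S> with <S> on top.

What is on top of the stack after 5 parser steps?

<S>

     Stack        Input        Action
  1  $ <S>        q u q r v $  expand <S> → q <H>
  2  $ <H> q      q u q r v $  match q
  3  $ <H>        u q r v $    expand <H> → <N> v
  4  $ v <N>      u q r v $    expand <N> → u <S> r
  5  $ v r <S> u  u q r v $    match u
Stack after step 5: $ v r <S> (top = <S>).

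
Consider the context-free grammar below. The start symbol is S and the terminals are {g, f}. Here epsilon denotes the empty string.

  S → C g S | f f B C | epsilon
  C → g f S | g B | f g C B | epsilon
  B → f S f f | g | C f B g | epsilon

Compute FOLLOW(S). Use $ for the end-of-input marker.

FIRST(C) = {epsilon, f, g}
FIRST(S) = {epsilon, f, g}  (via C g S)
FIRST(B) = {epsilon, f, g}  (via C f B g)
FOLLOW(S) includes $ since S is the start symbol.
FOLLOW(S): in S→C g S, the suffix after S is empty (adds nothing new); in C→g f S, the suffix after S is empty, so FOLLOW(S) ⊇ FOLLOW(C) = {$, f, g}; in B→f S f f, S is followed by f f with FIRST {f}. Thus FOLLOW(S) = {$, f, g}.
FOLLOW(C): in S→C g S, C is followed by g S with FIRST {g}; in S→f f B C, the suffix after C is empty, so FOLLOW(C) ⊇ FOLLOW(S) = {$, f, g}; in C→f g C B, C is followed by B with FIRST {epsilon, f, g}; in C→f g C B, the suffix after C is nullable (adds nothing new); in B→C f B g, C is followed by f B g with FIRST {f}. Thus FOLLOW(C) = {$, f, g}.
FOLLOW(B): in S→f f B C, B is followed by C with FIRST {epsilon, f, g}; in S→f f B C, the suffix after B is nullable, so FOLLOW(B) ⊇ FOLLOW(S) = {$, f, g}; in C→g B, the suffix after B is empty, so FOLLOW(B) ⊇ FOLLOW(C) = {$, f, g}; in C→f g C B, the suffix after B is empty, so FOLLOW(B) ⊇ FOLLOW(C) = {$, f, g}; in B→C f B g, B is followed by g with FIRST {g}. Thus FOLLOW(B) = {$, f, g}.

{$, f, g}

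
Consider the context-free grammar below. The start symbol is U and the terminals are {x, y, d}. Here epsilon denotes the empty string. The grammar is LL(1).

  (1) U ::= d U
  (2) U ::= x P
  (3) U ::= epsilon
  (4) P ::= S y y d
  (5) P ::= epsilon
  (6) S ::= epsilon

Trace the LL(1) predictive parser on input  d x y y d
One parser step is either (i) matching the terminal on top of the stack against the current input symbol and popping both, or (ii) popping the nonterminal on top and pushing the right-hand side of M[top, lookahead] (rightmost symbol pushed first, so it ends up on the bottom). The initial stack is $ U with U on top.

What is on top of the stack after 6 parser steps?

y

step 1: stack=$ U  input=d x y y d $  — expand U ::= d U
step 2: stack=$ U d  input=d x y y d $  — match d
step 3: stack=$ U  input=x y y d $  — expand U ::= x P
step 4: stack=$ P x  input=x y y d $  — match x
step 5: stack=$ P  input=y y d $  — expand P ::= S y y d
step 6: stack=$ d y y S  input=y y d $  — expand S ::= epsilon
Stack after step 6: $ d y y (top = y).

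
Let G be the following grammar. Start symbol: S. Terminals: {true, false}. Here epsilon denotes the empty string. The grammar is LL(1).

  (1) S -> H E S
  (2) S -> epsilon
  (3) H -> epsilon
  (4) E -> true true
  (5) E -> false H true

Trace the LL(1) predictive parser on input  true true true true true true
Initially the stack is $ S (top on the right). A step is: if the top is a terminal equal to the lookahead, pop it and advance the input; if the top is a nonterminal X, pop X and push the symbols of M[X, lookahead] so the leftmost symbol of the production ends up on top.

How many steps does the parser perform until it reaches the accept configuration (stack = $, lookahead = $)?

      Stack          Input                            Action
   1  $ S            true true true true true true $  expand S -> H E S
   2  $ S E H        true true true true true true $  expand H -> epsilon
   3  $ S E          true true true true true true $  expand E -> true true
   4  $ S true true  true true true true true true $  match true
   5  $ S true       true true true true true $       match true
   6  $ S            true true true true $            expand S -> H E S
   7  $ S E H        true true true true $            expand H -> epsilon
   8  $ S E          true true true true $            expand E -> true true
   9  $ S true true  true true true true $            match true
  10  $ S true       true true true $                 match true
  11  $ S            true true $                      expand S -> H E S
  12  $ S E H        true true $                      expand H -> epsilon
  13  $ S E          true true $                      expand E -> true true
  14  $ S true true  true true $                      match true
  15  $ S true       true $                           match true
  16  $ S            $                                expand S -> epsilon
Accept reached after 16 steps.

16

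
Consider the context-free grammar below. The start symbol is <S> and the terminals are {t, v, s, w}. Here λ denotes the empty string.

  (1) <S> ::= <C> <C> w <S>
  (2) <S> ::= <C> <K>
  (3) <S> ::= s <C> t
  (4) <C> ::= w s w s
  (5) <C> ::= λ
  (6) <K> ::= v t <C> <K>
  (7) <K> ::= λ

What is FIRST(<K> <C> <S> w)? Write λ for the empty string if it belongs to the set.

{s, v, w}

FIRST(<C>) = {λ, w}
FIRST(<K>) = {λ, v}
FIRST(<S>) = {λ, s, v, w}  (via <C> <C> w <S>, <C> <K>)
FIRST(<K> <C> <S> w): take FIRST of each symbol in turn, carrying on past any symbol whose FIRST contains λ; result {s, v, w}.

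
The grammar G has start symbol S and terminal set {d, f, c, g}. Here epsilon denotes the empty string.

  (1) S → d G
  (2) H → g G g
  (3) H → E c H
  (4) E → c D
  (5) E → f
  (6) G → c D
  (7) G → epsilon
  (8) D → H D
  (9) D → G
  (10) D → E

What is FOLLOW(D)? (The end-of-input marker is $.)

FIRST(S): from S→d G we get {d}. So FIRST(S) = {d}.
FIRST(E): from E→c D we get {c}; from E→f we get {f}. So FIRST(E) = {c, f}.
FIRST(G): from G→c D we get {c}; from G→epsilon we get {epsilon}. So FIRST(G) = {epsilon, c}.
FIRST(H): from H→g G g we get {g}; from H→E c H we get {c, f}. So FIRST(H) = {c, f, g}.
FIRST(D): from D→H D we get {c, f, g}; from D→G we get {epsilon, c}; from D→E we get {c, f}. So FIRST(D) = {epsilon, c, f, g}.
FOLLOW(S) includes $ since S is the start symbol.
FOLLOW(S): S appears on no right-hand side. Thus FOLLOW(S) = {$}.
FOLLOW(H): in H→E c H, the suffix after H is empty (adds nothing new); in D→H D, H is followed by D with FIRST {epsilon, c, f, g}; in D→H D, the suffix after H is nullable, so FOLLOW(H) ⊇ FOLLOW(D) = {$, c, g}. Thus FOLLOW(H) = {$, c, f, g}.
FOLLOW(E): in H→E c H, E is followed by c H with FIRST {c}; in D→E, the suffix after E is empty, so FOLLOW(E) ⊇ FOLLOW(D) = {$, c, g}. Thus FOLLOW(E) = {$, c, g}.
FOLLOW(G): in S→d G, the suffix after G is empty, so FOLLOW(G) ⊇ FOLLOW(S) = {$}; in H→g G g, G is followed by g with FIRST {g}; in D→G, the suffix after G is empty, so FOLLOW(G) ⊇ FOLLOW(D) = {$, c, g}. Thus FOLLOW(G) = {$, c, g}.
FOLLOW(D): in E→c D, the suffix after D is empty, so FOLLOW(D) ⊇ FOLLOW(E) = {$, c, g}; in G→c D, the suffix after D is empty, so FOLLOW(D) ⊇ FOLLOW(G) = {$, c, g}; in D→H D, the suffix after D is empty (adds nothing new). Thus FOLLOW(D) = {$, c, g}.

{$, c, g}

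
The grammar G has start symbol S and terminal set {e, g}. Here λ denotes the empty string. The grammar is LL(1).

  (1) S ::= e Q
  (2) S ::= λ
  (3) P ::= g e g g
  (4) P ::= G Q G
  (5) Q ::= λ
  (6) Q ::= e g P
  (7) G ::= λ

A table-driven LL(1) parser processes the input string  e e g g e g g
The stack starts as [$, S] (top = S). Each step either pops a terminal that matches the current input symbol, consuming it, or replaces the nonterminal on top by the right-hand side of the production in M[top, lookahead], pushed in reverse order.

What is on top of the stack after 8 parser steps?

     Stack      Input            Action
  1  $ S        e e g g e g g $  expand S ::= e Q
  2  $ Q e      e e g g e g g $  match e
  3  $ Q        e g g e g g $    expand Q ::= e g P
  4  $ P g e    e g g e g g $    match e
  5  $ P g      g g e g g $      match g
  6  $ P        g e g g $        expand P ::= g e g g
  7  $ g g e g  g e g g $        match g
  8  $ g g e    e g g $          match e
Stack after step 8: $ g g (top = g).

g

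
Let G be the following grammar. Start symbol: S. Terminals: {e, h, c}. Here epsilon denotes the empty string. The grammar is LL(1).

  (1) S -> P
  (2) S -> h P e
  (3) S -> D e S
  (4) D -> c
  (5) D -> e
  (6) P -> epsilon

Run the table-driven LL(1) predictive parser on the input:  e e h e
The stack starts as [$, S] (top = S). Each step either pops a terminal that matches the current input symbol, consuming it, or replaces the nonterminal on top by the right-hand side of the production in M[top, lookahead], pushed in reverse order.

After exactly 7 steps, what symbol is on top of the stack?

e

step 1: stack=$ S  input=e e h e $  — expand S -> D e S
step 2: stack=$ S e D  input=e e h e $  — expand D -> e
step 3: stack=$ S e e  input=e e h e $  — match e
step 4: stack=$ S e  input=e h e $  — match e
step 5: stack=$ S  input=h e $  — expand S -> h P e
step 6: stack=$ e P h  input=h e $  — match h
step 7: stack=$ e P  input=e $  — expand P -> epsilon
Stack after step 7: $ e (top = e).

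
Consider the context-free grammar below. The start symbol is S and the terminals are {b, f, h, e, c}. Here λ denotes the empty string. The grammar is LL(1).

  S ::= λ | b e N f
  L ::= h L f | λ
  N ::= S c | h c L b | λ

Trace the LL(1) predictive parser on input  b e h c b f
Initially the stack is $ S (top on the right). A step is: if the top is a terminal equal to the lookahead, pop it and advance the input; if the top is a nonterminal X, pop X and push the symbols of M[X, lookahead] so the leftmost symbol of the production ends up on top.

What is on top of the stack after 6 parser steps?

L

step 1: stack=$ S  input=b e h c b f $  — expand S ::= b e N f
step 2: stack=$ f N e b  input=b e h c b f $  — match b
step 3: stack=$ f N e  input=e h c b f $  — match e
step 4: stack=$ f N  input=h c b f $  — expand N ::= h c L b
step 5: stack=$ f b L c h  input=h c b f $  — match h
step 6: stack=$ f b L c  input=c b f $  — match c
Stack after step 6: $ f b L (top = L).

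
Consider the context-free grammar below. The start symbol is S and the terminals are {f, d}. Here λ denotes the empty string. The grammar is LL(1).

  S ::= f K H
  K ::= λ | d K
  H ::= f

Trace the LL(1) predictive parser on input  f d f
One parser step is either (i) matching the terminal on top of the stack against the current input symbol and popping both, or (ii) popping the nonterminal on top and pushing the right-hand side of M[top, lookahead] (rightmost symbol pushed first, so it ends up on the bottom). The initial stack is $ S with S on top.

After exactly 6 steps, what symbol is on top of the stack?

     Stack    Input    Action
  1  $ S      f d f $  expand S ::= f K H
  2  $ H K f  f d f $  match f
  3  $ H K    d f $    expand K ::= d K
  4  $ H K d  d f $    match d
  5  $ H K    f $      expand K ::= λ
  6  $ H      f $      expand H ::= f
Stack after step 6: $ f (top = f).

f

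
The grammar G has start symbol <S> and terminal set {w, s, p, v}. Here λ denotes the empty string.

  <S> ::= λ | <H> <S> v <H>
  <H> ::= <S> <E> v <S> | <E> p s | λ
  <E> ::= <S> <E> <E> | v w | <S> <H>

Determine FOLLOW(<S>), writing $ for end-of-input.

{$, p, v}

FIRST(<S>) = {λ, p, v}  (via <H> <S> v <H>)
FIRST(<H>) = {λ, p, v}  (via <S> <E> v <S>, <E> p s)
FIRST(<E>) = {λ, p, v}  (via <S> <E> <E>, <S> <H>)
FOLLOW(<S>) includes $ since <S> is the start symbol.
FOLLOW(<E>): in <H>::=<S> <E> v <S>, <E> is followed by v <S> with FIRST {v}; in <H>::=<E> p s, <E> is followed by p s with FIRST {p}; in <E>::=<S> <E> <E> (occurrence 1), <E> is followed by <E> with FIRST {λ, p, v}; in <E>::=<S> <E> <E> (occurrence 1), the suffix after <E> is nullable (adds nothing new); in <E>::=<S> <E> <E> (occurrence 2), the suffix after <E> is empty (adds nothing new). Thus FOLLOW(<E>) = {p, v}.
FOLLOW(<S>): in <S>::=<H> <S> v <H>, <S> is followed by v <H> with FIRST {v}; in <H>::=<S> <E> v <S> (occurrence 1), <S> is followed by <E> v <S> with FIRST {p, v}; in <H>::=<S> <E> v <S> (occurrence 2), the suffix after <S> is empty, so FOLLOW(<S>) ⊇ FOLLOW(<H>) = {$, p, v}; in <E>::=<S> <E> <E>, <S> is followed by <E> <E> with FIRST {λ, p, v}; in <E>::=<S> <E> <E>, the suffix after <S> is nullable, so FOLLOW(<S>) ⊇ FOLLOW(<E>) = {p, v}; in <E>::=<S> <H>, <S> is followed by <H> with FIRST {λ, p, v}; in <E>::=<S> <H>, the suffix after <S> is nullable, so FOLLOW(<S>) ⊇ FOLLOW(<E>) = {p, v}. Thus FOLLOW(<S>) = {$, p, v}.
FOLLOW(<H>): in <S>::=<H> <S> v <H> (occurrence 1), <H> is followed by <S> v <H> with FIRST {p, v}; in <S>::=<H> <S> v <H> (occurrence 2), the suffix after <H> is empty, so FOLLOW(<H>) ⊇ FOLLOW(<S>) = {$, p, v}; in <E>::=<S> <H>, the suffix after <H> is empty, so FOLLOW(<H>) ⊇ FOLLOW(<E>) = {p, v}. Thus FOLLOW(<H>) = {$, p, v}.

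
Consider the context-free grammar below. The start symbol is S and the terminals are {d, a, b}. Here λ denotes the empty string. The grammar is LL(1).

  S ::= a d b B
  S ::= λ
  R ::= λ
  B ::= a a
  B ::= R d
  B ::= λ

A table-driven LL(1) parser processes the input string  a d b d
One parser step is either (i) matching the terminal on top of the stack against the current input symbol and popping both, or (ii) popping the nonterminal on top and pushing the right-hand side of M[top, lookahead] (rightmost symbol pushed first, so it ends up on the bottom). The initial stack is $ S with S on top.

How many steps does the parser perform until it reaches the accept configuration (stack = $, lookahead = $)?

     Stack      Input      Action
  1  $ S        a d b d $  expand S ::= a d b B
  2  $ B b d a  a d b d $  match a
  3  $ B b d    d b d $    match d
  4  $ B b      b d $      match b
  5  $ B        d $        expand B ::= R d
  6  $ d R      d $        expand R ::= λ
  7  $ d        d $        match d
Accept reached after 7 steps.

7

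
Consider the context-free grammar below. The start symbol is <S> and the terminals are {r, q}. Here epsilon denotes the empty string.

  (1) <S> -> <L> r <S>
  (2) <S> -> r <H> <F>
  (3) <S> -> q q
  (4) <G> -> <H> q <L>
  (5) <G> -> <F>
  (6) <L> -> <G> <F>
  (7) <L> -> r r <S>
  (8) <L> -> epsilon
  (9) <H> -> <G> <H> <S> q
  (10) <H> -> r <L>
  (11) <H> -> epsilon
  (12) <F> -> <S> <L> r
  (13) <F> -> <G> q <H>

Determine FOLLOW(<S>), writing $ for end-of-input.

FIRST(<S>) = {q, r}  (via <L> r <S>)
FIRST(<G>) = {q, r}  (via <H> q <L>, <F>)
FIRST(<L>) = {epsilon, q, r}  (via <G> <F>)
FIRST(<H>) = {epsilon, q, r}  (via <G> <H> <S> q)
FIRST(<F>) = {q, r}  (via <S> <L> r, <G> q <H>)
FOLLOW(<S>) includes $ since <S> is the start symbol.
FOLLOW(<G>): in <L>-><G> <F>, <G> is followed by <F> with FIRST {q, r}; in <H>-><G> <H> <S> q, <G> is followed by <H> <S> q with FIRST {q, r}; in <F>-><G> q <H>, <G> is followed by q <H> with FIRST {q}. Thus FOLLOW(<G>) = {q, r}.
FOLLOW(<S>): in <S>-><L> r <S>, the suffix after <S> is empty (adds nothing new); in <L>->r r <S>, the suffix after <S> is empty, so FOLLOW(<S>) ⊇ FOLLOW(<L>) = {$, q, r}; in <H>-><G> <H> <S> q, <S> is followed by q with FIRST {q}; in <F>-><S> <L> r, <S> is followed by <L> r with FIRST {q, r}. Thus FOLLOW(<S>) = {$, q, r}.
FOLLOW(<L>): in <S>-><L> r <S>, <L> is followed by r <S> with FIRST {r}; in <G>-><H> q <L>, the suffix after <L> is empty, so FOLLOW(<L>) ⊇ FOLLOW(<G>) = {q, r}; in <H>->r <L>, the suffix after <L> is empty, so FOLLOW(<L>) ⊇ FOLLOW(<H>) = {$, q, r}; in <F>-><S> <L> r, <L> is followed by r with FIRST {r}. Thus FOLLOW(<L>) = {$, q, r}.
FOLLOW(<F>): in <S>->r <H> <F>, the suffix after <F> is empty, so FOLLOW(<F>) ⊇ FOLLOW(<S>) = {$, q, r}; in <G>-><F>, the suffix after <F> is empty, so FOLLOW(<F>) ⊇ FOLLOW(<G>) = {q, r}; in <L>-><G> <F>, the suffix after <F> is empty, so FOLLOW(<F>) ⊇ FOLLOW(<L>) = {$, q, r}. Thus FOLLOW(<F>) = {$, q, r}.
FOLLOW(<H>): in <S>->r <H> <F>, <H> is followed by <F> with FIRST {q, r}; in <G>-><H> q <L>, <H> is followed by q <L> with FIRST {q}; in <H>-><G> <H> <S> q, <H> is followed by <S> q with FIRST {q, r}; in <F>-><G> q <H>, the suffix after <H> is empty, so FOLLOW(<H>) ⊇ FOLLOW(<F>) = {$, q, r}. Thus FOLLOW(<H>) = {$, q, r}.

{$, q, r}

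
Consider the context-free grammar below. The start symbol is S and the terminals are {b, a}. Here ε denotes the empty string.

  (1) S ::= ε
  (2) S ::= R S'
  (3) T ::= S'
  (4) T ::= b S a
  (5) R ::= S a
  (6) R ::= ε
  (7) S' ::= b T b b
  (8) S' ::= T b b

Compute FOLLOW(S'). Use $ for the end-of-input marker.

FIRST(S): from S::=ε we get {ε}; from S::=R S' we get {a, b}. So FIRST(S) = {ε, a, b}.
FIRST(R): from R::=S a we get {a, b}; from R::=ε we get {ε}. So FIRST(R) = {ε, a, b}.
FIRST(T): from T::=S' we get {b}; from T::=b S a we get {b}. So FIRST(T) = {b}.
FIRST(S'): from S'::=b T b b we get {b}; from S'::=T b b we get {b}. So FIRST(S') = {b}.
FOLLOW(S) includes $ since S is the start symbol.
FOLLOW(S): in T::=b S a, S is followed by a with FIRST {a}; in R::=S a, S is followed by a with FIRST {a}. Thus FOLLOW(S) = {$, a}.
FOLLOW(T): in S'::=b T b b, T is followed by b b with FIRST {b}; in S'::=T b b, T is followed by b b with FIRST {b}. Thus FOLLOW(T) = {b}.
FOLLOW(R): in S::=R S', R is followed by S' with FIRST {b}. Thus FOLLOW(R) = {b}.
FOLLOW(S'): in S::=R S', the suffix after S' is empty, so FOLLOW(S') ⊇ FOLLOW(S) = {$, a}; in T::=S', the suffix after S' is empty, so FOLLOW(S') ⊇ FOLLOW(T) = {b}. Thus FOLLOW(S') = {$, a, b}.

{$, a, b}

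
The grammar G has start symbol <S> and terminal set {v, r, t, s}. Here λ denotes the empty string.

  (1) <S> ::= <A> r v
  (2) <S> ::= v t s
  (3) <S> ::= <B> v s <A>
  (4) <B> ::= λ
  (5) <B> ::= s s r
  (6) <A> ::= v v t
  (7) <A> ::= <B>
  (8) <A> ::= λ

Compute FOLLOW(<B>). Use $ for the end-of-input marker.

{$, r, v}

FIRST(<B>) = {λ, s}
FIRST(<A>) = {λ, s, v}  (via <B>)
FIRST(<S>) = {r, s, v}  (via <A> r v, <B> v s <A>)
FOLLOW(<S>) includes $ since <S> is the start symbol.
FOLLOW(<S>): <S> appears on no right-hand side. Thus FOLLOW(<S>) = {$}.
FOLLOW(<A>): in <S>::=<A> r v, <A> is followed by r v with FIRST {r}; in <S>::=<B> v s <A>, the suffix after <A> is empty, so FOLLOW(<A>) ⊇ FOLLOW(<S>) = {$}. Thus FOLLOW(<A>) = {$, r}.
FOLLOW(<B>): in <S>::=<B> v s <A>, <B> is followed by v s <A> with FIRST {v}; in <A>::=<B>, the suffix after <B> is empty, so FOLLOW(<B>) ⊇ FOLLOW(<A>) = {$, r}. Thus FOLLOW(<B>) = {$, r, v}.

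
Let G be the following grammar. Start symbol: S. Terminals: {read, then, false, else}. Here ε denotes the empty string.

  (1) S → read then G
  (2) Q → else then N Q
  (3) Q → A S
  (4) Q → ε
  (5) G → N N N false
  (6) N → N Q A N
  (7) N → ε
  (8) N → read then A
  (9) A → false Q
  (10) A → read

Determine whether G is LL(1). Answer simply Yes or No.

FIRST(S) = {read}
FIRST(Q) = {ε, else, false, read}
FIRST(G) = {else, false, read}
FIRST(N) = {ε, else, false, read}
FIRST(A) = {false, read}
FOLLOW(S) = {$, else, false, read}
FOLLOW(Q) = {else, false, read}
FOLLOW(G) = {$, else, false, read}
FOLLOW(N) = {else, false, read}
FOLLOW(A) = {else, false, read}
Cell M[N, else] receives both N → N Q A N and N → ε — the grammar is not LL(1).

No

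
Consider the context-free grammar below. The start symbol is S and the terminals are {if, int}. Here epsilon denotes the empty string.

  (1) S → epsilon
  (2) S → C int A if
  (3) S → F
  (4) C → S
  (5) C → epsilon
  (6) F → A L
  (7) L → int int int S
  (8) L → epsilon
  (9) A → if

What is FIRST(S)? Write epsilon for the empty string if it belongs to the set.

FIRST(L): from L→int int int S we get {int}; from L→epsilon we get {epsilon}. So FIRST(L) = {epsilon, int}.
FIRST(A): from A→if we get {if}. So FIRST(A) = {if}.
FIRST(F): from F→A L we get {if}. So FIRST(F) = {if}.
FIRST(S): from S→epsilon we get {epsilon}; from S→C int A if we get {if, int}; from S→F we get {if}. So FIRST(S) = {epsilon, if, int}.
FIRST(C): from C→S we get {epsilon, if, int}; from C→epsilon we get {epsilon}. So FIRST(C) = {epsilon, if, int}.

{epsilon, if, int}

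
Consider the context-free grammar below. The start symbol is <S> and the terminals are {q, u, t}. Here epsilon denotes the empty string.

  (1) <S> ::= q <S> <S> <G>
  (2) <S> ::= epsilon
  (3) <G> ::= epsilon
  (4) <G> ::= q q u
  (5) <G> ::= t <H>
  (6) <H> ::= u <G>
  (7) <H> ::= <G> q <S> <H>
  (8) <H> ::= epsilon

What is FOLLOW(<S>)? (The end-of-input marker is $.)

FIRST(<S>): from <S>::=q <S> <S> <G> we get {q}; from <S>::=epsilon we get {epsilon}. So FIRST(<S>) = {epsilon, q}.
FIRST(<G>): from <G>::=epsilon we get {epsilon}; from <G>::=q q u we get {q}; from <G>::=t <H> we get {t}. So FIRST(<G>) = {epsilon, q, t}.
FIRST(<H>): from <H>::=u <G> we get {u}; from <H>::=<G> q <S> <H> we get {q, t}; from <H>::=epsilon we get {epsilon}. So FIRST(<H>) = {epsilon, q, t, u}.
FOLLOW(<S>) includes $ since <S> is the start symbol.
FOLLOW(<S>): in <S>::=q <S> <S> <G> (occurrence 1), <S> is followed by <S> <G> with FIRST {epsilon, q, t}; in <S>::=q <S> <S> <G> (occurrence 1), the suffix after <S> is nullable (adds nothing new); in <S>::=q <S> <S> <G> (occurrence 2), <S> is followed by <G> with FIRST {epsilon, q, t}; in <S>::=q <S> <S> <G> (occurrence 2), the suffix after <S> is nullable (adds nothing new); in <H>::=<G> q <S> <H>, <S> is followed by <H> with FIRST {epsilon, q, t, u}; in <H>::=<G> q <S> <H>, the suffix after <S> is nullable, so FOLLOW(<S>) ⊇ FOLLOW(<H>) = {$, q, t, u}. Thus FOLLOW(<S>) = {$, q, t, u}.
FOLLOW(<G>): in <S>::=q <S> <S> <G>, the suffix after <G> is empty, so FOLLOW(<G>) ⊇ FOLLOW(<S>) = {$, q, t, u}; in <H>::=u <G>, the suffix after <G> is empty, so FOLLOW(<G>) ⊇ FOLLOW(<H>) = {$, q, t, u}; in <H>::=<G> q <S> <H>, <G> is followed by q <S> <H> with FIRST {q}. Thus FOLLOW(<G>) = {$, q, t, u}.
FOLLOW(<H>): in <G>::=t <H>, the suffix after <H> is empty, so FOLLOW(<H>) ⊇ FOLLOW(<G>) = {$, q, t, u}; in <H>::=<G> q <S> <H>, the suffix after <H> is empty (adds nothing new). Thus FOLLOW(<H>) = {$, q, t, u}.

{$, q, t, u}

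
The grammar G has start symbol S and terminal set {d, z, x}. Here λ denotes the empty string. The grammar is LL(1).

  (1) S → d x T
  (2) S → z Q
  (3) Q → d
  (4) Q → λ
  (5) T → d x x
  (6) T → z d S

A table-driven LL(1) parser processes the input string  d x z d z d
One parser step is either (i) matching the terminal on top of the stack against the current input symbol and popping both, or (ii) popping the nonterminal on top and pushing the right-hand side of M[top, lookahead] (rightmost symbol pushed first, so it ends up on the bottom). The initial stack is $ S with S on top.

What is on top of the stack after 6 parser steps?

     Stack    Input          Action
  1  $ S      d x z d z d $  expand S → d x T
  2  $ T x d  d x z d z d $  match d
  3  $ T x    x z d z d $    match x
  4  $ T      z d z d $      expand T → z d S
  5  $ S d z  z d z d $      match z
  6  $ S d    d z d $        match d
Stack after step 6: $ S (top = S).

S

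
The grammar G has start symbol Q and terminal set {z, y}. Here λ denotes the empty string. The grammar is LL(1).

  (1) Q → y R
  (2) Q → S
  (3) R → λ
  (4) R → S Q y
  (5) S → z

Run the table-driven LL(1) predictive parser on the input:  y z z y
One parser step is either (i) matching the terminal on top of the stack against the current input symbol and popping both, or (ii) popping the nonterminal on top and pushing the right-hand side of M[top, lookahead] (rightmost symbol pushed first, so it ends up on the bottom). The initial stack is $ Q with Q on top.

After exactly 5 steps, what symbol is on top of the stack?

     Stack    Input      Action
  1  $ Q      y z z y $  expand Q → y R
  2  $ R y    y z z y $  match y
  3  $ R      z z y $    expand R → S Q y
  4  $ y Q S  z z y $    expand S → z
  5  $ y Q z  z z y $    match z
Stack after step 5: $ y Q (top = Q).

Q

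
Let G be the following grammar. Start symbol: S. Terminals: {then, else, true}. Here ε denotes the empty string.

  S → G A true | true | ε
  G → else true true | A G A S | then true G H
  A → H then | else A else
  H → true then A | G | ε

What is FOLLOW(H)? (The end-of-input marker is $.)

FIRST(S) = {ε, else, then, true}  (via G A true)
FIRST(G) = {else, then, true}  (via A G A S)
FIRST(H) = {ε, else, then, true}  (via G)
FIRST(A) = {else, then, true}  (via H then)
FOLLOW(S) includes $ since S is the start symbol.
FOLLOW(S): in G→A G A S, the suffix after S is empty, so FOLLOW(S) ⊇ FOLLOW(G) = {else, then, true}. Thus FOLLOW(S) = {$, else, then, true}.
FOLLOW(G): in S→G A true, G is followed by A true with FIRST {else, then, true}; in G→A G A S, G is followed by A S with FIRST {else, then, true}; in G→then true G H, G is followed by H with FIRST {ε, else, then, true}; in G→then true G H, the suffix after G is nullable (adds nothing new); in H→G, the suffix after G is empty, so FOLLOW(G) ⊇ FOLLOW(H) = {else, then, true}. Thus FOLLOW(G) = {else, then, true}.
FOLLOW(H): in G→then true G H, the suffix after H is empty, so FOLLOW(H) ⊇ FOLLOW(G) = {else, then, true}; in A→H then, H is followed by then with FIRST {then}. Thus FOLLOW(H) = {else, then, true}.
FOLLOW(A): in S→G A true, A is followed by true with FIRST {true}; in G→A G A S (occurrence 1), A is followed by G A S with FIRST {else, then, true}; in G→A G A S (occurrence 2), A is followed by S with FIRST {ε, else, then, true}; in G→A G A S (occurrence 2), the suffix after A is nullable, so FOLLOW(A) ⊇ FOLLOW(G) = {else, then, true}; in A→else A else, A is followed by else with FIRST {else}; in H→true then A, the suffix after A is empty, so FOLLOW(A) ⊇ FOLLOW(H) = {else, then, true}. Thus FOLLOW(A) = {else, then, true}.

{else, then, true}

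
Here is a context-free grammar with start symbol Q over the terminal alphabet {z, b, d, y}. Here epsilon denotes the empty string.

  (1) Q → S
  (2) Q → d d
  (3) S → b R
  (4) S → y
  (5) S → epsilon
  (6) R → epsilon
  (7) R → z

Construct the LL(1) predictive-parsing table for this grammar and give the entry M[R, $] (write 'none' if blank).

FIRST(S): from S→b R we get {b}; from S→y we get {y}; from S→epsilon we get {epsilon}. So FIRST(S) = {epsilon, b, y}.
FIRST(R): from R→epsilon we get {epsilon}; from R→z we get {z}. So FIRST(R) = {epsilon, z}.
FIRST(Q): from Q→S we get {epsilon, b, y}; from Q→d d we get {d}. So FIRST(Q) = {epsilon, b, d, y}.
FOLLOW(Q) includes $ since Q is the start symbol.
FOLLOW(S): in Q→S, the suffix after S is empty, so FOLLOW(S) ⊇ FOLLOW(Q) = {$}. Thus FOLLOW(S) = {$}.
FOLLOW(R): in S→b R, the suffix after R is empty, so FOLLOW(R) ⊇ FOLLOW(S) = {$}. Thus FOLLOW(R) = {$}.
For R → epsilon: FIRST(epsilon) = {epsilon}, so it goes in M[R, t] for t ∈ {}; since epsilon ∈ FIRST, also for every t ∈ FOLLOW(R) = {$}.
For R → z: FIRST(z) = {z}, so it goes in M[R, t] for t ∈ {z}.

R → epsilon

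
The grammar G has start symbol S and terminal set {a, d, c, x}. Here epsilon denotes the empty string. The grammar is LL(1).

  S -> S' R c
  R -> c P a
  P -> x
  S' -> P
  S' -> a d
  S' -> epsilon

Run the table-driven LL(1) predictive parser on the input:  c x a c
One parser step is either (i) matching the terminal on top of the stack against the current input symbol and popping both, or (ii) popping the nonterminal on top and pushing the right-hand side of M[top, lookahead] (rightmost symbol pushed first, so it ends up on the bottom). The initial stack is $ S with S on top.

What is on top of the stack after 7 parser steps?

c

     Stack      Input      Action
  1  $ S        c x a c $  expand S -> S' R c
  2  $ c R S'   c x a c $  expand S' -> epsilon
  3  $ c R      c x a c $  expand R -> c P a
  4  $ c a P c  c x a c $  match c
  5  $ c a P    x a c $    expand P -> x
  6  $ c a x    x a c $    match x
  7  $ c a      a c $      match a
Stack after step 7: $ c (top = c).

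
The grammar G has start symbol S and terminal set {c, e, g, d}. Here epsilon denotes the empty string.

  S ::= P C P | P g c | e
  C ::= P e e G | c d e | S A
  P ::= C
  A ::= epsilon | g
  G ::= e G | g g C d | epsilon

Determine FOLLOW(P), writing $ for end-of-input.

FIRST(A) = {epsilon, g}
FIRST(G) = {epsilon, e, g}
FIRST(S) = {c, e}  (via P C P, P g c)
FIRST(C) = {c, e}  (via P e e G, S A)
FIRST(P) = {c, e}  (via C)
FOLLOW(S) includes $ since S is the start symbol.
FOLLOW(S): in C::=S A, S is followed by A with FIRST {epsilon, g}; in C::=S A, the suffix after S is nullable, so FOLLOW(S) ⊇ FOLLOW(C) = {$, c, d, e, g}. Thus FOLLOW(S) = {$, c, d, e, g}.
FOLLOW(P): in S::=P C P (occurrence 1), P is followed by C P with FIRST {c, e}; in S::=P C P (occurrence 2), the suffix after P is empty, so FOLLOW(P) ⊇ FOLLOW(S) = {$, c, d, e, g}; in S::=P g c, P is followed by g c with FIRST {g}; in C::=P e e G, P is followed by e e G with FIRST {e}. Thus FOLLOW(P) = {$, c, d, e, g}.
FOLLOW(C): in S::=P C P, C is followed by P with FIRST {c, e}; in P::=C, the suffix after C is empty, so FOLLOW(C) ⊇ FOLLOW(P) = {$, c, d, e, g}; in G::=g g C d, C is followed by d with FIRST {d}. Thus FOLLOW(C) = {$, c, d, e, g}.
FOLLOW(A): in C::=S A, the suffix after A is empty, so FOLLOW(A) ⊇ FOLLOW(C) = {$, c, d, e, g}. Thus FOLLOW(A) = {$, c, d, e, g}.
FOLLOW(G): in C::=P e e G, the suffix after G is empty, so FOLLOW(G) ⊇ FOLLOW(C) = {$, c, d, e, g}; in G::=e G, the suffix after G is empty (adds nothing new). Thus FOLLOW(G) = {$, c, d, e, g}.

{$, c, d, e, g}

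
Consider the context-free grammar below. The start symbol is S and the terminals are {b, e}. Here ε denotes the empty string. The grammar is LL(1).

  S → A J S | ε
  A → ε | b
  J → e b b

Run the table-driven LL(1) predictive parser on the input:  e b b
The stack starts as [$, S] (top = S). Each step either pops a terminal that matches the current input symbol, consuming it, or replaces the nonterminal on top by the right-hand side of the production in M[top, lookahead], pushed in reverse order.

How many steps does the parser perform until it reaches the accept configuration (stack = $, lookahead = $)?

step 1: stack=$ S  input=e b b $  — expand S → A J S
step 2: stack=$ S J A  input=e b b $  — expand A → ε
step 3: stack=$ S J  input=e b b $  — expand J → e b b
step 4: stack=$ S b b e  input=e b b $  — match e
step 5: stack=$ S b b  input=b b $  — match b
step 6: stack=$ S b  input=b $  — match b
step 7: stack=$ S  input=$  — expand S → ε
Accept reached after 7 steps.

7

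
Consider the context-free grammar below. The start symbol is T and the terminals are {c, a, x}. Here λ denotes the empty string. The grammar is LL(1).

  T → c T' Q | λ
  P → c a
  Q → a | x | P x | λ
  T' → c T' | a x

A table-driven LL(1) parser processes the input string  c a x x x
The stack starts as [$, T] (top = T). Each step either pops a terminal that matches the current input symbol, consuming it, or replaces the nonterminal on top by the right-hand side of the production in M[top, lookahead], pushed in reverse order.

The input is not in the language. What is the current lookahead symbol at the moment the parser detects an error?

step 1: stack=$ T  input=c a x x x $  — expand T → c T' Q
step 2: stack=$ Q T' c  input=c a x x x $  — match c
step 3: stack=$ Q T'  input=a x x x $  — expand T' → a x
step 4: stack=$ Q x a  input=a x x x $  — match a
step 5: stack=$ Q x  input=x x x $  — match x
step 6: stack=$ Q  input=x x $  — expand Q → x
step 7: stack=$ x  input=x x $  — match x
step 8: stack=$  input=x $  — error: stack empty but input remains

x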